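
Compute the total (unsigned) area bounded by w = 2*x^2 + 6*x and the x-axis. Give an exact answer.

9

The curve meets the x-axis where 2*x^2 + 6*x = 0, i.e. 2*x*(x + 3) = 0, at x = -3, 0.
On [-3, 0] the curve lies below the axis; ∫[-3,0] (2*x^2 + 6*x) dx = -9, giving area 9.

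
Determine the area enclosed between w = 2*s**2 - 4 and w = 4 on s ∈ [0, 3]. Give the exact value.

46/3

The difference (2*s**2 - 4) - (4) = 2*s**2 - 8 changes sign at s = 2 inside [0, 3], so split the integral there.
∫[0,2] (2*s**2 - 8) ds = -32/3; the area of that piece is 32/3.
∫[2,3] (2*s**2 - 8) ds = 14/3.
Total area = 32/3 + 14/3 = 46/3.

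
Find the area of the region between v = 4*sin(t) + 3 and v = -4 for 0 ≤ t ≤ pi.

8 + 7*pi

On [0, pi], (4*sin(t) + 3) - (-4) = 4*sin(t) + 7 is ≥ 0 throughout, so the area is a single integral of |4*sin(t) + 7|.
∫[0,pi] (4*sin(t) + 7) dt = 8 + 7*pi.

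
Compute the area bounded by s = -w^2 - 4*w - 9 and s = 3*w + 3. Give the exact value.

1/6

Both boundary curves give s as a function of w, so integrate with respect to w. Setting them equal: -w^2 - 7*w - 12 = 0, i.e. -(w + 3)*(w + 4) = 0, so they meet at w = -4, -3.
For w in [-4, -3], s = -w^2 - 4*w - 9 is on the right; area = ∫[-4,-3] (-w^2 - 7*w - 12) dw = 1/6.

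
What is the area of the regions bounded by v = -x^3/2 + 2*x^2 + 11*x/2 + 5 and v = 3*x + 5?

Set the curves equal: -x^3/2 + 2*x^2 + 11*x/2 + 5 = 3*x + 5, so -x^3/2 + 2*x^2 + 5*x/2 = 0, which factors as -x*(x - 5)*(x + 1)/2 = 0. The curves meet at x = -1, 0, 5.
On [-1, 0], v = 3*x + 5 is on top; that piece has area ∫[-1,0] (-(-x^3/2 + 2*x^2 + 5*x/2)) dx = 11/24.
On [0, 5], v = -x^3/2 + 2*x^2 + 11*x/2 + 5 is on top; that piece has area ∫[0,5] (-x^3/2 + 2*x^2 + 5*x/2) dx = 875/24.
Total enclosed area = 11/24 + 875/24 = 443/12.

443/12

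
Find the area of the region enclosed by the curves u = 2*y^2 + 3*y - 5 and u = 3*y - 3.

Both boundary curves give u as a function of y, so integrate with respect to y. Setting them equal: 2*y^2 - 2 = 0, i.e. 2*(y - 1)*(y + 1) = 0, so they meet at y = -1, 1.
For y in [-1, 1], u = 2*y^2 + 3*y - 5 is on the left; area = ∫[-1,1] (-(2*y^2 - 2)) dy = 8/3.

8/3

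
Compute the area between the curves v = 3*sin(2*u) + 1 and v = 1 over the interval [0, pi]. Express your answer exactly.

The difference (3*sin(2*u) + 1) - (1) = 3*sin(2*u) changes sign at u = pi/2 inside [0, pi], so split the integral there.
∫[0,pi/2] (3*sin(2*u)) du = 3.
∫[pi/2,pi] (3*sin(2*u)) du = -3; the area of that piece is 3.
Total area = 3 + 3 = 6.

6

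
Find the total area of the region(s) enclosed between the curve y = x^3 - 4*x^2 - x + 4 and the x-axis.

253/12

The curve meets the x-axis where x^3 - 4*x^2 - x + 4 = 0, i.e. (x - 4)*(x - 1)*(x + 1) = 0, at x = -1, 1, 4.
On [-1, 1] the curve lies above the axis; ∫[-1,1] (x^3 - 4*x^2 - x + 4) dx = 16/3, giving area 16/3.
On [1, 4] the curve lies below the axis; ∫[1,4] (x^3 - 4*x^2 - x + 4) dx = -63/4, giving area 63/4.
Total area = 16/3 + 63/4 = 253/12.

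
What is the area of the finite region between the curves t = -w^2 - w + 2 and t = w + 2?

4/3

Both boundary curves give t as a function of w, so integrate with respect to w. Setting them equal: -w^2 - 2*w = 0, i.e. -w*(w + 2) = 0, so they meet at w = -2, 0.
For w in [-2, 0], t = -w^2 - w + 2 is on the right; area = ∫[-2,0] (-w^2 - 2*w) dw = 4/3.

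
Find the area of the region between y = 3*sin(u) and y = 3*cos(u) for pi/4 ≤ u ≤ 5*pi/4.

On [pi/4, 5*pi/4], (3*sin(u)) - (3*cos(u)) = 3*sin(u) - 3*cos(u) is ≥ 0 throughout, so the area is a single integral of |3*sin(u) - 3*cos(u)|.
∫[pi/4,5*pi/4] (3*sin(u) - 3*cos(u)) du = 6*sqrt(2).

6*sqrt(2)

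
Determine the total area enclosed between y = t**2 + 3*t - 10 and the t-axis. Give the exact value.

343/6

The curve meets the t-axis where t**2 + 3*t - 10 = 0, i.e. (t - 2)*(t + 5) = 0, at t = -5, 2.
On [-5, 2] the curve lies below the axis; ∫[-5,2] (t**2 + 3*t - 10) dt = -343/6, giving area 343/6.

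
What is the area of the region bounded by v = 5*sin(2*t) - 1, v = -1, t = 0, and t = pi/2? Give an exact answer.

On [0, pi/2], (5*sin(2*t) - 1) - (-1) = 5*sin(2*t) is ≥ 0 throughout, so the area is a single integral of |5*sin(2*t)|.
∫[0,pi/2] (5*sin(2*t)) dt = 5.

5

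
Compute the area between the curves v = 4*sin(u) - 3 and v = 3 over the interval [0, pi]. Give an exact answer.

On [0, pi], (4*sin(u) - 3) - (3) = 4*sin(u) - 6 is ≤ 0 throughout, so the area is a single integral of |4*sin(u) - 6|.
∫[0,pi] (4*sin(u) - 6) du = 8 - 6*pi; the area of that piece is -8 + 6*pi.

-8 + 6*pi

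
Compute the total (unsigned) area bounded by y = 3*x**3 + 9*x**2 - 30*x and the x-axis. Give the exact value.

1221/4

The curve meets the x-axis where 3*x**3 + 9*x**2 - 30*x = 0, i.e. 3*x*(x - 2)*(x + 5) = 0, at x = -5, 0, 2.
On [-5, 0] the curve lies above the axis; ∫[-5,0] (3*x**3 + 9*x**2 - 30*x) dx = 1125/4, giving area 1125/4.
On [0, 2] the curve lies below the axis; ∫[0,2] (3*x**3 + 9*x**2 - 30*x) dx = -24, giving area 24.
Total area = 1125/4 + 24 = 1221/4.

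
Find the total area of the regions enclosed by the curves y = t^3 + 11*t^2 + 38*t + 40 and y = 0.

Set the curves equal: t^3 + 11*t^2 + 38*t + 40 = 0, so t^3 + 11*t^2 + 38*t + 40 = 0, which factors as (t + 2)*(t + 4)*(t + 5) = 0. The curves meet at t = -5, -4, -2.
On [-5, -4], y = t^3 + 11*t^2 + 38*t + 40 is on top; that piece has area ∫[-5,-4] (t^3 + 11*t^2 + 38*t + 40) dt = 5/12.
On [-4, -2], y = 0 is on top; that piece has area ∫[-4,-2] (-(t^3 + 11*t^2 + 38*t + 40)) dt = 8/3.
Total enclosed area = 5/12 + 8/3 = 37/12.

37/12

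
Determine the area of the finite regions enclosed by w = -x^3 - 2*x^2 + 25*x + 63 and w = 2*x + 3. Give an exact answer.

Set the curves equal: -x^3 - 2*x^2 + 25*x + 63 = 2*x + 3, so -x^3 - 2*x^2 + 23*x + 60 = 0, which factors as -(x - 5)*(x + 3)*(x + 4) = 0. The curves meet at x = -4, -3, 5.
On [-4, -3], w = 2*x + 3 is on top; that piece has area ∫[-4,-3] (-(-x^3 - 2*x^2 + 23*x + 60)) dx = 17/12.
On [-3, 5], w = -x^3 - 2*x^2 + 25*x + 63 is on top; that piece has area ∫[-3,5] (-x^3 - 2*x^2 + 23*x + 60) dx = 1280/3.
Total enclosed area = 17/12 + 1280/3 = 5137/12.

5137/12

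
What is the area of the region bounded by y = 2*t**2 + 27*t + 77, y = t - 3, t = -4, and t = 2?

On [-4, 2], (2*t**2 + 27*t + 77) - (t - 3) = 2*t**2 + 26*t + 80 is ≥ 0 throughout, so the area is a single integral of |2*t**2 + 26*t + 80|.
∫[-4,2] (2*t**2 + 26*t + 80) dt = 372.

372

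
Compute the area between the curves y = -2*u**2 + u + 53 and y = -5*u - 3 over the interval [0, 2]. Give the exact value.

On [0, 2], (-2*u**2 + u + 53) - (-5*u - 3) = -2*u**2 + 6*u + 56 is ≥ 0 throughout, so the area is a single integral of |-2*u**2 + 6*u + 56|.
∫[0,2] (-2*u**2 + 6*u + 56) du = 356/3.

356/3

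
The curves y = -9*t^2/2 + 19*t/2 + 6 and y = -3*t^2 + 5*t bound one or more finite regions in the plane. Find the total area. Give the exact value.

125/4

Set the curves equal: -9*t^2/2 + 19*t/2 + 6 = -3*t^2 + 5*t, so -3*t^2/2 + 9*t/2 + 6 = 0, which factors as -3*(t - 4)*(t + 1)/2 = 0. The curves meet at t = -1, 4.
On [-1, 4], y = -9*t^2/2 + 19*t/2 + 6 is on top; that piece has area ∫[-1,4] (-3*t^2/2 + 9*t/2 + 6) dt = 125/4.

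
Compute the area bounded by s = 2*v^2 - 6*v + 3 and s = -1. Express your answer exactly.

Both boundary curves give s as a function of v, so integrate with respect to v. Setting them equal: 2*v^2 - 6*v + 4 = 0, i.e. 2*(v - 2)*(v - 1) = 0, so they meet at v = 1, 2.
For v in [1, 2], s = 2*v^2 - 6*v + 3 is on the left; area = ∫[1,2] (-(2*v^2 - 6*v + 4)) dv = 1/3.

1/3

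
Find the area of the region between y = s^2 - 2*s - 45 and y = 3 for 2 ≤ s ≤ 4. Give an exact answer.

268/3

On [2, 4], (s^2 - 2*s - 45) - (3) = s^2 - 2*s - 48 is ≤ 0 throughout, so the area is a single integral of |s^2 - 2*s - 48|.
∫[2,4] (s^2 - 2*s - 48) ds = -268/3; the area of that piece is 268/3.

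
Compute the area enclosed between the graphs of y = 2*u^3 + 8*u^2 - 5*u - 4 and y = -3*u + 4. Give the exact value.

Set the curves equal: 2*u^3 + 8*u^2 - 5*u - 4 = -3*u + 4, so 2*u^3 + 8*u^2 - 2*u - 8 = 0, which factors as 2*(u - 1)*(u + 1)*(u + 4) = 0. The curves meet at u = -4, -1, 1.
On [-4, -1], y = 2*u^3 + 8*u^2 - 5*u - 4 is on top; that piece has area ∫[-4,-1] (2*u^3 + 8*u^2 - 2*u - 8) du = 63/2.
On [-1, 1], y = -3*u + 4 is on top; that piece has area ∫[-1,1] (-(2*u^3 + 8*u^2 - 2*u - 8)) du = 32/3.
Total enclosed area = 63/2 + 32/3 = 253/6.

253/6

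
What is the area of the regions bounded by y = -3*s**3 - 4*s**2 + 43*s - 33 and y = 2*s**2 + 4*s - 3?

Set the curves equal: -3*s**3 - 4*s**2 + 43*s - 33 = 2*s**2 + 4*s - 3, so -3*s**3 - 6*s**2 + 39*s - 30 = 0, which factors as -3*(s - 2)*(s - 1)*(s + 5) = 0. The curves meet at s = -5, 1, 2.
On [-5, 1], y = 2*s**2 + 4*s - 3 is on top; that piece has area ∫[-5,1] (-(-3*s**3 - 6*s**2 + 39*s - 30)) ds = 432.
On [1, 2], y = -3*s**3 - 4*s**2 + 43*s - 33 is on top; that piece has area ∫[1,2] (-3*s**3 - 6*s**2 + 39*s - 30) ds = 13/4.
Total enclosed area = 432 + 13/4 = 1741/4.

1741/4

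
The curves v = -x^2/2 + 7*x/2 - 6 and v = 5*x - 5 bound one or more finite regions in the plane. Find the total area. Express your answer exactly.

Set the curves equal: -x^2/2 + 7*x/2 - 6 = 5*x - 5, so -x^2/2 - 3*x/2 - 1 = 0, which factors as -(x + 1)*(x + 2)/2 = 0. The curves meet at x = -2, -1.
On [-2, -1], v = -x^2/2 + 7*x/2 - 6 is on top; that piece has area ∫[-2,-1] (-x^2/2 - 3*x/2 - 1) dx = 1/12.

1/12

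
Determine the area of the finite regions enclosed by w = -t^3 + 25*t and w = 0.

625/2

Set the curves equal: -t^3 + 25*t = 0, so -t^3 + 25*t = 0, which factors as -t*(t - 5)*(t + 5) = 0. The curves meet at t = -5, 0, 5.
On [-5, 0], w = 0 is on top; that piece has area ∫[-5,0] (-(-t^3 + 25*t)) dt = 625/4.
On [0, 5], w = -t^3 + 25*t is on top; that piece has area ∫[0,5] (-t^3 + 25*t) dt = 625/4.
Total enclosed area = 625/4 + 625/4 = 625/2.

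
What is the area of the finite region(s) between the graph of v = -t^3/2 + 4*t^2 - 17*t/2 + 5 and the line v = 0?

71/12

The curve meets the t-axis where -t^3/2 + 4*t^2 - 17*t/2 + 5 = 0, i.e. -(t - 5)*(t - 2)*(t - 1)/2 = 0, at t = 1, 2, 5.
On [1, 2] the curve lies below the axis; ∫[1,2] (-t^3/2 + 4*t^2 - 17*t/2 + 5) dt = -7/24, giving area 7/24.
On [2, 5] the curve lies above the axis; ∫[2,5] (-t^3/2 + 4*t^2 - 17*t/2 + 5) dt = 45/8, giving area 45/8.
Total area = 7/24 + 45/8 = 71/12.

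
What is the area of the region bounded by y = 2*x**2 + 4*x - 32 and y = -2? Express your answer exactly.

Set the curves equal: 2*x**2 + 4*x - 32 = -2, so 2*x**2 + 4*x - 30 = 0, which factors as 2*(x - 3)*(x + 5) = 0. The curves meet at x = -5, 3.
On [-5, 3], y = -2 is on top; that piece has area ∫[-5,3] (-(2*x**2 + 4*x - 30)) dx = 512/3.

512/3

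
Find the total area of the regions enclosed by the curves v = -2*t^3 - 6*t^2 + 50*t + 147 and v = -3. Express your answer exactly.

1048

Set the curves equal: -2*t^3 - 6*t^2 + 50*t + 147 = -3, so -2*t^3 - 6*t^2 + 50*t + 150 = 0, which factors as -2*(t - 5)*(t + 3)*(t + 5) = 0. The curves meet at t = -5, -3, 5.
On [-5, -3], v = -3 is on top; that piece has area ∫[-5,-3] (-(-2*t^3 - 6*t^2 + 50*t + 150)) dt = 24.
On [-3, 5], v = -2*t^3 - 6*t^2 + 50*t + 147 is on top; that piece has area ∫[-3,5] (-2*t^3 - 6*t^2 + 50*t + 150) dt = 1024.
Total enclosed area = 24 + 1024 = 1048.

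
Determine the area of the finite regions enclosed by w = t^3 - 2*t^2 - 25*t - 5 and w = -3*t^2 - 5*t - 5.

2521/12

Set the curves equal: t^3 - 2*t^2 - 25*t - 5 = -3*t^2 - 5*t - 5, so t^3 + t^2 - 20*t = 0, which factors as t*(t - 4)*(t + 5) = 0. The curves meet at t = -5, 0, 4.
On [-5, 0], w = t^3 - 2*t^2 - 25*t - 5 is on top; that piece has area ∫[-5,0] (t^3 + t^2 - 20*t) dt = 1625/12.
On [0, 4], w = -3*t^2 - 5*t - 5 is on top; that piece has area ∫[0,4] (-(t^3 + t^2 - 20*t)) dt = 224/3.
Total enclosed area = 1625/12 + 224/3 = 2521/12.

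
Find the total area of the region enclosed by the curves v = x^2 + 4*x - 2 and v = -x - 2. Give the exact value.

125/6

Set the curves equal: x^2 + 4*x - 2 = -x - 2, so x^2 + 5*x = 0, which factors as x*(x + 5) = 0. The curves meet at x = -5, 0.
On [-5, 0], v = -x - 2 is on top; that piece has area ∫[-5,0] (-(x^2 + 5*x)) dx = 125/6.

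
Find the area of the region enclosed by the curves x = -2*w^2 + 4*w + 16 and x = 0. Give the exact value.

72

Both boundary curves give x as a function of w, so integrate with respect to w. Setting them equal: -2*w^2 + 4*w + 16 = 0, i.e. -2*(w - 4)*(w + 2) = 0, so they meet at w = -2, 4.
For w in [-2, 4], x = -2*w^2 + 4*w + 16 is on the right; area = ∫[-2,4] (-2*w^2 + 4*w + 16) dw = 72.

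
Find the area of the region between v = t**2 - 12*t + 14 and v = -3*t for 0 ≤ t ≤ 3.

The difference (t**2 - 12*t + 14) - (-3*t) = t**2 - 9*t + 14 changes sign at t = 2 inside [0, 3], so split the integral there.
∫[0,2] (t**2 - 9*t + 14) dt = 38/3.
∫[2,3] (t**2 - 9*t + 14) dt = -13/6; the area of that piece is 13/6.
Total area = 38/3 + 13/6 = 89/6.

89/6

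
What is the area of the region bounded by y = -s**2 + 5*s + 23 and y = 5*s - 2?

500/3

Set the curves equal: -s**2 + 5*s + 23 = 5*s - 2, so -s**2 + 25 = 0, which factors as -(s - 5)*(s + 5) = 0. The curves meet at s = -5, 5.
On [-5, 5], y = -s**2 + 5*s + 23 is on top; that piece has area ∫[-5,5] (-s**2 + 25) ds = 500/3.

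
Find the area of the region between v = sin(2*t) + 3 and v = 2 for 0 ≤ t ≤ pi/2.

On [0, pi/2], (sin(2*t) + 3) - (2) = sin(2*t) + 1 is ≥ 0 throughout, so the area is a single integral of |sin(2*t) + 1|.
∫[0,pi/2] (sin(2*t) + 1) dt = 1 + pi/2.

1 + pi/2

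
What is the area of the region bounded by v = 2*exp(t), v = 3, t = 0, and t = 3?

-13 - 6*log(2) + 6*log(3) + 2*exp(3)

The difference (2*exp(t)) - (3) = 2*exp(t) - 3 changes sign at t = log(3/2) inside [0, 3], so split the integral there.
∫[0,log(3/2)] (2*exp(t) - 3) dt = log(8/27) + 1; the area of that piece is -1 + log(27/8).
∫[log(3/2),3] (2*exp(t) - 3) dt = -12 - 3*log(2) + 3*log(3) + 2*exp(3).
Total area = (-1 + log(27/8)) + (-12 - 3*log(2) + 3*log(3) + 2*exp(3)) = -13 - 6*log(2) + 6*log(3) + 2*exp(3).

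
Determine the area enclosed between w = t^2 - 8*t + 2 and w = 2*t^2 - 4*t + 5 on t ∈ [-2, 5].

326/3

The difference (t^2 - 8*t + 2) - (2*t^2 - 4*t + 5) = -t^2 - 4*t - 3 changes sign at t = -1 inside [-2, 5], so split the integral there.
∫[-2,-1] (-t^2 - 4*t - 3) dt = 2/3.
∫[-1,5] (-t^2 - 4*t - 3) dt = -108; the area of that piece is 108.
Total area = 2/3 + 108 = 326/3.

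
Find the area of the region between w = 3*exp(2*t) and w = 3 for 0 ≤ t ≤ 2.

-15/2 + 3*exp(4)/2

On [0, 2], (3*exp(2*t)) - (3) = 3*exp(2*t) - 3 is ≥ 0 throughout, so the area is a single integral of |3*exp(2*t) - 3|.
∫[0,2] (3*exp(2*t) - 3) dt = -15/2 + 3*exp(4)/2.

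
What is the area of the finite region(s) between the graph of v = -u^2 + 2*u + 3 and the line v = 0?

32/3

The curve meets the u-axis where -u^2 + 2*u + 3 = 0, i.e. -(u - 3)*(u + 1) = 0, at u = -1, 3.
On [-1, 3] the curve lies above the axis; ∫[-1,3] (-u^2 + 2*u + 3) du = 32/3, giving area 32/3.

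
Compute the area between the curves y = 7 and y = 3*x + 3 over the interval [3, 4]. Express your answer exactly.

13/2

On [3, 4], (7) - (3*x + 3) = -3*x + 4 is ≤ 0 throughout, so the area is a single integral of |-3*x + 4|.
∫[3,4] (-3*x + 4) dx = -13/2; the area of that piece is 13/2.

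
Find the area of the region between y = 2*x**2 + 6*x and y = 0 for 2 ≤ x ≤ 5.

141

On [2, 5], (2*x**2 + 6*x) - (0) = 2*x**2 + 6*x is ≥ 0 throughout, so the area is a single integral of |2*x**2 + 6*x|.
∫[2,5] (2*x**2 + 6*x) dx = 141.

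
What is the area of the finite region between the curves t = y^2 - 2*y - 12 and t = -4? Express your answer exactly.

Both boundary curves give t as a function of y, so integrate with respect to y. Setting them equal: y^2 - 2*y - 8 = 0, i.e. (y - 4)*(y + 2) = 0, so they meet at y = -2, 4.
For y in [-2, 4], t = y^2 - 2*y - 12 is on the left; area = ∫[-2,4] (-(y^2 - 2*y - 8)) dy = 36.

36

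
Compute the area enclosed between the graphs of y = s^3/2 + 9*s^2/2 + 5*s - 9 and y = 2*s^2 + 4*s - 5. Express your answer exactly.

253/24

Set the curves equal: s^3/2 + 9*s^2/2 + 5*s - 9 = 2*s^2 + 4*s - 5, so s^3/2 + 5*s^2/2 + s - 4 = 0, which factors as (s - 1)*(s + 2)*(s + 4)/2 = 0. The curves meet at s = -4, -2, 1.
On [-4, -2], y = s^3/2 + 9*s^2/2 + 5*s - 9 is on top; that piece has area ∫[-4,-2] (s^3/2 + 5*s^2/2 + s - 4) ds = 8/3.
On [-2, 1], y = 2*s^2 + 4*s - 5 is on top; that piece has area ∫[-2,1] (-(s^3/2 + 5*s^2/2 + s - 4)) ds = 63/8.
Total enclosed area = 8/3 + 63/8 = 253/24.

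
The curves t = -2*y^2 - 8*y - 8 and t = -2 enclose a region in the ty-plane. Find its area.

8/3

Both boundary curves give t as a function of y, so integrate with respect to y. Setting them equal: -2*y^2 - 8*y - 6 = 0, i.e. -2*(y + 1)*(y + 3) = 0, so they meet at y = -3, -1.
For y in [-3, -1], t = -2*y^2 - 8*y - 8 is on the right; area = ∫[-3,-1] (-2*y^2 - 8*y - 6) dy = 8/3.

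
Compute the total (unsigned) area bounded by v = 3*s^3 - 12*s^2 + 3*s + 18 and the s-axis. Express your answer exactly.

The curve meets the s-axis where 3*s^3 - 12*s^2 + 3*s + 18 = 0, i.e. 3*(s - 3)*(s - 2)*(s + 1) = 0, at s = -1, 2, 3.
On [-1, 2] the curve lies above the axis; ∫[-1,2] (3*s^3 - 12*s^2 + 3*s + 18) ds = 135/4, giving area 135/4.
On [2, 3] the curve lies below the axis; ∫[2,3] (3*s^3 - 12*s^2 + 3*s + 18) ds = -7/4, giving area 7/4.
Total area = 135/4 + 7/4 = 71/2.

71/2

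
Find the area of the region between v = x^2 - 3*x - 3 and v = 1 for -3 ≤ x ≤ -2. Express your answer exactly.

On [-3, -2], (x^2 - 3*x - 3) - (1) = x^2 - 3*x - 4 is ≥ 0 throughout, so the area is a single integral of |x^2 - 3*x - 4|.
∫[-3,-2] (x^2 - 3*x - 4) dx = 59/6.

59/6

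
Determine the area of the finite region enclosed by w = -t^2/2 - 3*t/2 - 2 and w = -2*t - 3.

9/4

Set the curves equal: -t^2/2 - 3*t/2 - 2 = -2*t - 3, so -t^2/2 + t/2 + 1 = 0, which factors as -(t - 2)*(t + 1)/2 = 0. The curves meet at t = -1, 2.
On [-1, 2], w = -t^2/2 - 3*t/2 - 2 is on top; that piece has area ∫[-1,2] (-t^2/2 + t/2 + 1) dt = 9/4.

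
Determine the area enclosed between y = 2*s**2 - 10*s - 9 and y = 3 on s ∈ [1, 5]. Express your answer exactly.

On [1, 5], (2*s**2 - 10*s - 9) - (3) = 2*s**2 - 10*s - 12 is ≤ 0 throughout, so the area is a single integral of |2*s**2 - 10*s - 12|.
∫[1,5] (2*s**2 - 10*s - 12) ds = -256/3; the area of that piece is 256/3.

256/3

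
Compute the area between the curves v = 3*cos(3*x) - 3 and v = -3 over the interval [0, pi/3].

The difference (3*cos(3*x) - 3) - (-3) = 3*cos(3*x) changes sign at x = pi/6 inside [0, pi/3], so split the integral there.
∫[0,pi/6] (3*cos(3*x)) dx = 1.
∫[pi/6,pi/3] (3*cos(3*x)) dx = -1; the area of that piece is 1.
Total area = 1 + 1 = 2.

2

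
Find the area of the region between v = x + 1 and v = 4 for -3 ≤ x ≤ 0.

27/2

On [-3, 0], (x + 1) - (4) = x - 3 is ≤ 0 throughout, so the area is a single integral of |x - 3|.
∫[-3,0] (x - 3) dx = -27/2; the area of that piece is 27/2.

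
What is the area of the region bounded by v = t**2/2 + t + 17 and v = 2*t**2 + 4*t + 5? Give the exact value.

Set the curves equal: t**2/2 + t + 17 = 2*t**2 + 4*t + 5, so -3*t**2/2 - 3*t + 12 = 0, which factors as -3*(t - 2)*(t + 4)/2 = 0. The curves meet at t = -4, 2.
On [-4, 2], v = t**2/2 + t + 17 is on top; that piece has area ∫[-4,2] (-3*t**2/2 - 3*t + 12) dt = 54.

54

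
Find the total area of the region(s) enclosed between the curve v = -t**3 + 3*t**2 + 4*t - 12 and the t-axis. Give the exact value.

131/4

The curve meets the t-axis where -t**3 + 3*t**2 + 4*t - 12 = 0, i.e. -(t - 3)*(t - 2)*(t + 2) = 0, at t = -2, 2, 3.
On [-2, 2] the curve lies below the axis; ∫[-2,2] (-t**3 + 3*t**2 + 4*t - 12) dt = -32, giving area 32.
On [2, 3] the curve lies above the axis; ∫[2,3] (-t**3 + 3*t**2 + 4*t - 12) dt = 3/4, giving area 3/4.
Total area = 32 + 3/4 = 131/4.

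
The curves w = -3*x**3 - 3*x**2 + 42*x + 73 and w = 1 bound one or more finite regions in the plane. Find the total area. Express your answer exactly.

1741/4

Set the curves equal: -3*x**3 - 3*x**2 + 42*x + 73 = 1, so -3*x**3 - 3*x**2 + 42*x + 72 = 0, which factors as -3*(x - 4)*(x + 2)*(x + 3) = 0. The curves meet at x = -3, -2, 4.
On [-3, -2], w = 1 is on top; that piece has area ∫[-3,-2] (-(-3*x**3 - 3*x**2 + 42*x + 72)) dx = 13/4.
On [-2, 4], w = -3*x**3 - 3*x**2 + 42*x + 73 is on top; that piece has area ∫[-2,4] (-3*x**3 - 3*x**2 + 42*x + 72) dx = 432.
Total enclosed area = 13/4 + 432 = 1741/4.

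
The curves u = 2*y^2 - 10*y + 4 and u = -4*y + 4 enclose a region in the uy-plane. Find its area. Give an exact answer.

Both boundary curves give u as a function of y, so integrate with respect to y. Setting them equal: 2*y^2 - 6*y = 0, i.e. 2*y*(y - 3) = 0, so they meet at y = 0, 3.
For y in [0, 3], u = 2*y^2 - 10*y + 4 is on the left; area = ∫[0,3] (-(2*y^2 - 6*y)) dy = 9.

9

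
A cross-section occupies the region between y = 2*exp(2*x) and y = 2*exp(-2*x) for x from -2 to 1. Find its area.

The difference (2*exp(2*x)) - (2*exp(-2*x)) = 2*exp(2*x) - 2*exp(-2*x) changes sign at x = 0 inside [-2, 1], so split the integral there.
∫[-2,0] (2*exp(2*x) - 2*exp(-2*x)) dx = -exp(4) - exp(-4) + 2; the area of that piece is -2 + exp(-4) + exp(4).
∫[0,1] (2*exp(2*x) - 2*exp(-2*x)) dx = -2 + exp(-2) + exp(2).
Total area = (-2 + exp(-4) + exp(4)) + (-2 + exp(-2) + exp(2)) = -4 + exp(-4) + exp(-2) + exp(2) + exp(4).

-4 + exp(-4) + exp(-2) + exp(2) + exp(4)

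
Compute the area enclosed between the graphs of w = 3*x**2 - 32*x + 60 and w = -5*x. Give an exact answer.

Set the curves equal: 3*x**2 - 32*x + 60 = -5*x, so 3*x**2 - 27*x + 60 = 0, which factors as 3*(x - 5)*(x - 4) = 0. The curves meet at x = 4, 5.
On [4, 5], w = -5*x is on top; that piece has area ∫[4,5] (-(3*x**2 - 27*x + 60)) dx = 1/2.

1/2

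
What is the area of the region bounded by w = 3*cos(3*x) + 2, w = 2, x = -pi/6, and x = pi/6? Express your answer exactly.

2

On [-pi/6, pi/6], (3*cos(3*x) + 2) - (2) = 3*cos(3*x) is ≥ 0 throughout, so the area is a single integral of |3*cos(3*x)|.
∫[-pi/6,pi/6] (3*cos(3*x)) dx = 2.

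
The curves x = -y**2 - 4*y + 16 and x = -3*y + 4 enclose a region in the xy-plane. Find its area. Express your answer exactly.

343/6

Both boundary curves give x as a function of y, so integrate with respect to y. Setting them equal: -y**2 - y + 12 = 0, i.e. -(y - 3)*(y + 4) = 0, so they meet at y = -4, 3.
For y in [-4, 3], x = -y**2 - 4*y + 16 is on the right; area = ∫[-4,3] (-y**2 - y + 12) dy = 343/6.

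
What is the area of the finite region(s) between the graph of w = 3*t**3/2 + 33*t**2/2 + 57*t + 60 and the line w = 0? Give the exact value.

37/8

The curve meets the t-axis where 3*t**3/2 + 33*t**2/2 + 57*t + 60 = 0, i.e. 3*(t + 2)*(t + 4)*(t + 5)/2 = 0, at t = -5, -4, -2.
On [-5, -4] the curve lies above the axis; ∫[-5,-4] (3*t**3/2 + 33*t**2/2 + 57*t + 60) dt = 5/8, giving area 5/8.
On [-4, -2] the curve lies below the axis; ∫[-4,-2] (3*t**3/2 + 33*t**2/2 + 57*t + 60) dt = -4, giving area 4.
Total area = 5/8 + 4 = 37/8.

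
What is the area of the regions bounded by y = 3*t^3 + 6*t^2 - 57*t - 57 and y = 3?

Set the curves equal: 3*t^3 + 6*t^2 - 57*t - 57 = 3, so 3*t^3 + 6*t^2 - 57*t - 60 = 0, which factors as 3*(t - 4)*(t + 1)*(t + 5) = 0. The curves meet at t = -5, -1, 4.
On [-5, -1], y = 3*t^3 + 6*t^2 - 57*t - 57 is on top; that piece has area ∫[-5,-1] (3*t^3 + 6*t^2 - 57*t - 60) dt = 224.
On [-1, 4], y = 3 is on top; that piece has area ∫[-1,4] (-(3*t^3 + 6*t^2 - 57*t - 60)) dt = 1625/4.
Total enclosed area = 224 + 1625/4 = 2521/4.

2521/4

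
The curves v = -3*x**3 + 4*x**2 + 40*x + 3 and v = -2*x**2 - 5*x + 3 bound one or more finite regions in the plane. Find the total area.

Set the curves equal: -3*x**3 + 4*x**2 + 40*x + 3 = -2*x**2 - 5*x + 3, so -3*x**3 + 6*x**2 + 45*x = 0, which factors as -3*x*(x - 5)*(x + 3) = 0. The curves meet at x = -3, 0, 5.
On [-3, 0], v = -2*x**2 - 5*x + 3 is on top; that piece has area ∫[-3,0] (-(-3*x**3 + 6*x**2 + 45*x)) dx = 351/4.
On [0, 5], v = -3*x**3 + 4*x**2 + 40*x + 3 is on top; that piece has area ∫[0,5] (-3*x**3 + 6*x**2 + 45*x) dx = 1375/4.
Total enclosed area = 351/4 + 1375/4 = 863/2.

863/2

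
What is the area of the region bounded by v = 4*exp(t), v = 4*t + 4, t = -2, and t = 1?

-6 - 4*exp(-2) + 4*exp(1)

On [-2, 1], (4*exp(t)) - (4*t + 4) = -4*t + 4*exp(t) - 4 is ≥ 0 throughout, so the area is a single integral of |-4*t + 4*exp(t) - 4|.
∫[-2,1] (-4*t + 4*exp(t) - 4) dt = -6 - 4*exp(-2) + 4*exp(1).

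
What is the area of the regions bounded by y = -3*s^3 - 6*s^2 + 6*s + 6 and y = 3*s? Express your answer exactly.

Set the curves equal: -3*s^3 - 6*s^2 + 6*s + 6 = 3*s, so -3*s^3 - 6*s^2 + 3*s + 6 = 0, which factors as -3*(s - 1)*(s + 1)*(s + 2) = 0. The curves meet at s = -2, -1, 1.
On [-2, -1], y = 3*s is on top; that piece has area ∫[-2,-1] (-(-3*s^3 - 6*s^2 + 3*s + 6)) ds = 5/4.
On [-1, 1], y = -3*s^3 - 6*s^2 + 6*s + 6 is on top; that piece has area ∫[-1,1] (-3*s^3 - 6*s^2 + 3*s + 6) ds = 8.
Total enclosed area = 5/4 + 8 = 37/4.

37/4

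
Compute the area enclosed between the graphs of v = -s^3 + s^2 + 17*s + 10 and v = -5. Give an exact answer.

Set the curves equal: -s^3 + s^2 + 17*s + 10 = -5, so -s^3 + s^2 + 17*s + 15 = 0, which factors as -(s - 5)*(s + 1)*(s + 3) = 0. The curves meet at s = -3, -1, 5.
On [-3, -1], v = -5 is on top; that piece has area ∫[-3,-1] (-(-s^3 + s^2 + 17*s + 15)) ds = 28/3.
On [-1, 5], v = -s^3 + s^2 + 17*s + 10 is on top; that piece has area ∫[-1,5] (-s^3 + s^2 + 17*s + 15) ds = 180.
Total enclosed area = 28/3 + 180 = 568/3.

568/3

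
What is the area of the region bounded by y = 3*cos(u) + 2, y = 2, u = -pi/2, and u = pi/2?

6

On [-pi/2, pi/2], (3*cos(u) + 2) - (2) = 3*cos(u) is ≥ 0 throughout, so the area is a single integral of |3*cos(u)|.
∫[-pi/2,pi/2] (3*cos(u)) du = 6.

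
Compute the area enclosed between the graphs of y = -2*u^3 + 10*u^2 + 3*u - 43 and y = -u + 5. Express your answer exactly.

Set the curves equal: -2*u^3 + 10*u^2 + 3*u - 43 = -u + 5, so -2*u^3 + 10*u^2 + 4*u - 48 = 0, which factors as -2*(u - 4)*(u - 3)*(u + 2) = 0. The curves meet at u = -2, 3, 4.
On [-2, 3], y = -u + 5 is on top; that piece has area ∫[-2,3] (-(-2*u^3 + 10*u^2 + 4*u - 48)) du = 875/6.
On [3, 4], y = -2*u^3 + 10*u^2 + 3*u - 43 is on top; that piece has area ∫[3,4] (-2*u^3 + 10*u^2 + 4*u - 48) du = 11/6.
Total enclosed area = 875/6 + 11/6 = 443/3.

443/3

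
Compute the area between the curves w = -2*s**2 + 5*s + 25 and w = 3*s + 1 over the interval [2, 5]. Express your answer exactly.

91/3

The difference (-2*s**2 + 5*s + 25) - (3*s + 1) = -2*s**2 + 2*s + 24 changes sign at s = 4 inside [2, 5], so split the integral there.
∫[2,4] (-2*s**2 + 2*s + 24) ds = 68/3.
∫[4,5] (-2*s**2 + 2*s + 24) ds = -23/3; the area of that piece is 23/3.
Total area = 68/3 + 23/3 = 91/3.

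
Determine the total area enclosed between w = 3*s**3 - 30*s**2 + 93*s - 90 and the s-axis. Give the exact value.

The curve meets the s-axis where 3*s**3 - 30*s**2 + 93*s - 90 = 0, i.e. 3*(s - 5)*(s - 3)*(s - 2) = 0, at s = 2, 3, 5.
On [2, 3] the curve lies above the axis; ∫[2,3] (3*s**3 - 30*s**2 + 93*s - 90) ds = 5/4, giving area 5/4.
On [3, 5] the curve lies below the axis; ∫[3,5] (3*s**3 - 30*s**2 + 93*s - 90) ds = -8, giving area 8.
Total area = 5/4 + 8 = 37/4.

37/4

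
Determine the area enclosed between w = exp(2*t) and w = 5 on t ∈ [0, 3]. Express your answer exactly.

The difference (exp(2*t)) - (5) = exp(2*t) - 5 changes sign at t = log(5)/2 inside [0, 3], so split the integral there.
∫[0,log(5)/2] (exp(2*t) - 5) dt = 2 - 5*log(5)/2; the area of that piece is -2 + 5*log(5)/2.
∫[log(5)/2,3] (exp(2*t) - 5) dt = -35/2 + 5*log(5)/2 + exp(6)/2.
Total area = (-2 + 5*log(5)/2) + (-35/2 + 5*log(5)/2 + exp(6)/2) = -39/2 + 5*log(5) + exp(6)/2.

-39/2 + 5*log(5) + exp(6)/2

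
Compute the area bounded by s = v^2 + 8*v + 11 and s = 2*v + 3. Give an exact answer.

Both boundary curves give s as a function of v, so integrate with respect to v. Setting them equal: v^2 + 6*v + 8 = 0, i.e. (v + 2)*(v + 4) = 0, so they meet at v = -4, -2.
For v in [-4, -2], s = v^2 + 8*v + 11 is on the left; area = ∫[-4,-2] (-(v^2 + 6*v + 8)) dv = 4/3.

4/3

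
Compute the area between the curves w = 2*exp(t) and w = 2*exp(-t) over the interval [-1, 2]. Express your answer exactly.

-8 + 2*exp(-2) + 2*exp(-1) + 2*exp(1) + 2*exp(2)

The difference (2*exp(t)) - (2*exp(-t)) = 2*exp(t) - 2*exp(-t) changes sign at t = 0 inside [-1, 2], so split the integral there.
∫[-1,0] (2*exp(t) - 2*exp(-t)) dt = -2*exp(1) - 2*exp(-1) + 4; the area of that piece is -4 + 2*exp(-1) + 2*exp(1).
∫[0,2] (2*exp(t) - 2*exp(-t)) dt = -4 + 2*exp(-2) + 2*exp(2).
Total area = (-4 + 2*exp(-1) + 2*exp(1)) + (-4 + 2*exp(-2) + 2*exp(2)) = -8 + 2*exp(-2) + 2*exp(-1) + 2*exp(1) + 2*exp(2).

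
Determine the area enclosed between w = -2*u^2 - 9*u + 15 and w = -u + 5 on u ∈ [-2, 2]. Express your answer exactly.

The difference (-2*u^2 - 9*u + 15) - (-u + 5) = -2*u^2 - 8*u + 10 changes sign at u = 1 inside [-2, 2], so split the integral there.
∫[-2,1] (-2*u^2 - 8*u + 10) du = 36.
∫[1,2] (-2*u^2 - 8*u + 10) du = -20/3; the area of that piece is 20/3.
Total area = 36 + 20/3 = 128/3.

128/3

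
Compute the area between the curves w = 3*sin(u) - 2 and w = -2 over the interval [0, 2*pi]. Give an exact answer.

The difference (3*sin(u) - 2) - (-2) = 3*sin(u) changes sign at u = pi inside [0, 2*pi], so split the integral there.
∫[0,pi] (3*sin(u)) du = 6.
∫[pi,2*pi] (3*sin(u)) du = -6; the area of that piece is 6.
Total area = 6 + 6 = 12.

12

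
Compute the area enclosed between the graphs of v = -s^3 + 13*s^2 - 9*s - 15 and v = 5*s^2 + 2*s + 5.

Set the curves equal: -s^3 + 13*s^2 - 9*s - 15 = 5*s^2 + 2*s + 5, so -s^3 + 8*s^2 - 11*s - 20 = 0, which factors as -(s - 5)*(s - 4)*(s + 1) = 0. The curves meet at s = -1, 4, 5.
On [-1, 4], v = 5*s^2 + 2*s + 5 is on top; that piece has area ∫[-1,4] (-(-s^3 + 8*s^2 - 11*s - 20)) ds = 875/12.
On [4, 5], v = -s^3 + 13*s^2 - 9*s - 15 is on top; that piece has area ∫[4,5] (-s^3 + 8*s^2 - 11*s - 20) ds = 11/12.
Total enclosed area = 875/12 + 11/12 = 443/6.

443/6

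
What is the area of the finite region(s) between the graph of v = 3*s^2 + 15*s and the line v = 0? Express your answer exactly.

125/2

The curve meets the s-axis where 3*s^2 + 15*s = 0, i.e. 3*s*(s + 5) = 0, at s = -5, 0.
On [-5, 0] the curve lies below the axis; ∫[-5,0] (3*s^2 + 15*s) ds = -125/2, giving area 125/2.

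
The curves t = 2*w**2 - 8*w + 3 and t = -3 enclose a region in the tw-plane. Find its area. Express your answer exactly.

Both boundary curves give t as a function of w, so integrate with respect to w. Setting them equal: 2*w**2 - 8*w + 6 = 0, i.e. 2*(w - 3)*(w - 1) = 0, so they meet at w = 1, 3.
For w in [1, 3], t = 2*w**2 - 8*w + 3 is on the left; area = ∫[1,3] (-(2*w**2 - 8*w + 6)) dw = 8/3.

8/3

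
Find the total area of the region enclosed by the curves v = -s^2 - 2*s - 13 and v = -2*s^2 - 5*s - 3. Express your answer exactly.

343/6

Set the curves equal: -s^2 - 2*s - 13 = -2*s^2 - 5*s - 3, so s^2 + 3*s - 10 = 0, which factors as (s - 2)*(s + 5) = 0. The curves meet at s = -5, 2.
On [-5, 2], v = -2*s^2 - 5*s - 3 is on top; that piece has area ∫[-5,2] (-(s^2 + 3*s - 10)) ds = 343/6.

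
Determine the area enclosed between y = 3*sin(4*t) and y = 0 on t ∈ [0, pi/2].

3

The difference (3*sin(4*t)) - (0) = 3*sin(4*t) changes sign at t = pi/4 inside [0, pi/2], so split the integral there.
∫[0,pi/4] (3*sin(4*t)) dt = 3/2.
∫[pi/4,pi/2] (3*sin(4*t)) dt = -3/2; the area of that piece is 3/2.
Total area = 3/2 + 3/2 = 3.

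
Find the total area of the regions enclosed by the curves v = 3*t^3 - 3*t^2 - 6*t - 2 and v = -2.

37/4

Set the curves equal: 3*t^3 - 3*t^2 - 6*t - 2 = -2, so 3*t^3 - 3*t^2 - 6*t = 0, which factors as 3*t*(t - 2)*(t + 1) = 0. The curves meet at t = -1, 0, 2.
On [-1, 0], v = 3*t^3 - 3*t^2 - 6*t - 2 is on top; that piece has area ∫[-1,0] (3*t^3 - 3*t^2 - 6*t) dt = 5/4.
On [0, 2], v = -2 is on top; that piece has area ∫[0,2] (-(3*t^3 - 3*t^2 - 6*t)) dt = 8.
Total enclosed area = 5/4 + 8 = 37/4.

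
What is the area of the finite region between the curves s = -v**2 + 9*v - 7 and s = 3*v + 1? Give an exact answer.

4/3

Both boundary curves give s as a function of v, so integrate with respect to v. Setting them equal: -v**2 + 6*v - 8 = 0, i.e. -(v - 4)*(v - 2) = 0, so they meet at v = 2, 4.
For v in [2, 4], s = -v**2 + 9*v - 7 is on the right; area = ∫[2,4] (-v**2 + 6*v - 8) dv = 4/3.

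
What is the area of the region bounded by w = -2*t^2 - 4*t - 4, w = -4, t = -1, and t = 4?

The difference (-2*t^2 - 4*t - 4) - (-4) = -2*t^2 - 4*t changes sign at t = 0 inside [-1, 4], so split the integral there.
∫[-1,0] (-2*t^2 - 4*t) dt = 4/3.
∫[0,4] (-2*t^2 - 4*t) dt = -224/3; the area of that piece is 224/3.
Total area = 4/3 + 224/3 = 76.

76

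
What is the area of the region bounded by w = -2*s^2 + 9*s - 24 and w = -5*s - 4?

9

Set the curves equal: -2*s^2 + 9*s - 24 = -5*s - 4, so -2*s^2 + 14*s - 20 = 0, which factors as -2*(s - 5)*(s - 2) = 0. The curves meet at s = 2, 5.
On [2, 5], w = -2*s^2 + 9*s - 24 is on top; that piece has area ∫[2,5] (-2*s^2 + 14*s - 20) ds = 9.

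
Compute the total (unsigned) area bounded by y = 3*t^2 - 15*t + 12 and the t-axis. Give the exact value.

The curve meets the t-axis where 3*t^2 - 15*t + 12 = 0, i.e. 3*(t - 4)*(t - 1) = 0, at t = 1, 4.
On [1, 4] the curve lies below the axis; ∫[1,4] (3*t^2 - 15*t + 12) dt = -27/2, giving area 27/2.

27/2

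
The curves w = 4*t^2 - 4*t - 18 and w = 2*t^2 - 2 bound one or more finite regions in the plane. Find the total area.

72

Set the curves equal: 4*t^2 - 4*t - 18 = 2*t^2 - 2, so 2*t^2 - 4*t - 16 = 0, which factors as 2*(t - 4)*(t + 2) = 0. The curves meet at t = -2, 4.
On [-2, 4], w = 2*t^2 - 2 is on top; that piece has area ∫[-2,4] (-(2*t^2 - 4*t - 16)) dt = 72.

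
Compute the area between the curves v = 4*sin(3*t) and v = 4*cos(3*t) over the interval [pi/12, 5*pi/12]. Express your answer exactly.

8*sqrt(2)/3

On [pi/12, 5*pi/12], (4*sin(3*t)) - (4*cos(3*t)) = 4*sin(3*t) - 4*cos(3*t) is ≥ 0 throughout, so the area is a single integral of |4*sin(3*t) - 4*cos(3*t)|.
∫[pi/12,5*pi/12] (4*sin(3*t) - 4*cos(3*t)) dt = 8*sqrt(2)/3.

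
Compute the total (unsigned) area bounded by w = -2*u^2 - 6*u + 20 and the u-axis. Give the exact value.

343/3

The curve meets the u-axis where -2*u^2 - 6*u + 20 = 0, i.e. -2*(u - 2)*(u + 5) = 0, at u = -5, 2.
On [-5, 2] the curve lies above the axis; ∫[-5,2] (-2*u^2 - 6*u + 20) du = 343/3, giving area 343/3.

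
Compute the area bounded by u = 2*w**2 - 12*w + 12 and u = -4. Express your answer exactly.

Both boundary curves give u as a function of w, so integrate with respect to w. Setting them equal: 2*w**2 - 12*w + 16 = 0, i.e. 2*(w - 4)*(w - 2) = 0, so they meet at w = 2, 4.
For w in [2, 4], u = 2*w**2 - 12*w + 12 is on the left; area = ∫[2,4] (-(2*w**2 - 12*w + 16)) dw = 8/3.

8/3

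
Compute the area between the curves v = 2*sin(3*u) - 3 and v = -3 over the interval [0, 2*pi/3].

The difference (2*sin(3*u) - 3) - (-3) = 2*sin(3*u) changes sign at u = pi/3 inside [0, 2*pi/3], so split the integral there.
∫[0,pi/3] (2*sin(3*u)) du = 4/3.
∫[pi/3,2*pi/3] (2*sin(3*u)) du = -4/3; the area of that piece is 4/3.
Total area = 4/3 + 4/3 = 8/3.

8/3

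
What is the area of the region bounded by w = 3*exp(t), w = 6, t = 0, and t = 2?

-21 + 12*log(2) + 3*exp(2)

The difference (3*exp(t)) - (6) = 3*exp(t) - 6 changes sign at t = log(2) inside [0, 2], so split the integral there.
∫[0,log(2)] (3*exp(t) - 6) dt = 3 - log(64); the area of that piece is -3 + log(64).
∫[log(2),2] (3*exp(t) - 6) dt = -18 + 6*log(2) + 3*exp(2).
Total area = (-3 + log(64)) + (-18 + 6*log(2) + 3*exp(2)) = -21 + 12*log(2) + 3*exp(2).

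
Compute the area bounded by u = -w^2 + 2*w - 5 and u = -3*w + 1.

1/6

Both boundary curves give u as a function of w, so integrate with respect to w. Setting them equal: -w^2 + 5*w - 6 = 0, i.e. -(w - 3)*(w - 2) = 0, so they meet at w = 2, 3.
For w in [2, 3], u = -w^2 + 2*w - 5 is on the right; area = ∫[2,3] (-w^2 + 5*w - 6) dw = 1/6.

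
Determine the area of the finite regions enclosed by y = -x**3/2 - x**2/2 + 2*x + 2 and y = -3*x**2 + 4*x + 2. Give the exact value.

71/12

Set the curves equal: -x**3/2 - x**2/2 + 2*x + 2 = -3*x**2 + 4*x + 2, so -x**3/2 + 5*x**2/2 - 2*x = 0, which factors as -x*(x - 4)*(x - 1)/2 = 0. The curves meet at x = 0, 1, 4.
On [0, 1], y = -3*x**2 + 4*x + 2 is on top; that piece has area ∫[0,1] (-(-x**3/2 + 5*x**2/2 - 2*x)) dx = 7/24.
On [1, 4], y = -x**3/2 - x**2/2 + 2*x + 2 is on top; that piece has area ∫[1,4] (-x**3/2 + 5*x**2/2 - 2*x) dx = 45/8.
Total enclosed area = 7/24 + 45/8 = 71/12.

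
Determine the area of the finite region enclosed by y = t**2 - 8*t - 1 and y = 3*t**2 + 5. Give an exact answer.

Set the curves equal: t**2 - 8*t - 1 = 3*t**2 + 5, so -2*t**2 - 8*t - 6 = 0, which factors as -2*(t + 1)*(t + 3) = 0. The curves meet at t = -3, -1.
On [-3, -1], y = t**2 - 8*t - 1 is on top; that piece has area ∫[-3,-1] (-2*t**2 - 8*t - 6) dt = 8/3.

8/3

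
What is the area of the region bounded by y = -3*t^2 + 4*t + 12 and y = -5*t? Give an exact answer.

125/2

Set the curves equal: -3*t^2 + 4*t + 12 = -5*t, so -3*t^2 + 9*t + 12 = 0, which factors as -3*(t - 4)*(t + 1) = 0. The curves meet at t = -1, 4.
On [-1, 4], y = -3*t^2 + 4*t + 12 is on top; that piece has area ∫[-1,4] (-3*t^2 + 9*t + 12) dt = 125/2.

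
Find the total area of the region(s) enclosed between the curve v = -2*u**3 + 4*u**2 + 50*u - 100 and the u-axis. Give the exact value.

2459/3

The curve meets the u-axis where -2*u**3 + 4*u**2 + 50*u - 100 = 0, i.e. -2*(u - 5)*(u - 2)*(u + 5) = 0, at u = -5, 2, 5.
On [-5, 2] the curve lies below the axis; ∫[-5,2] (-2*u**3 + 4*u**2 + 50*u - 100) du = -4459/6, giving area 4459/6.
On [2, 5] the curve lies above the axis; ∫[2,5] (-2*u**3 + 4*u**2 + 50*u - 100) du = 153/2, giving area 153/2.
Total area = 4459/6 + 153/2 = 2459/3.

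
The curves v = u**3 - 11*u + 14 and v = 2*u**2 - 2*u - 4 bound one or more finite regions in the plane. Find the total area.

Set the curves equal: u**3 - 11*u + 14 = 2*u**2 - 2*u - 4, so u**3 - 2*u**2 - 9*u + 18 = 0, which factors as (u - 3)*(u - 2)*(u + 3) = 0. The curves meet at u = -3, 2, 3.
On [-3, 2], v = u**3 - 11*u + 14 is on top; that piece has area ∫[-3,2] (u**3 - 2*u**2 - 9*u + 18) du = 875/12.
On [2, 3], v = 2*u**2 - 2*u - 4 is on top; that piece has area ∫[2,3] (-(u**3 - 2*u**2 - 9*u + 18)) du = 11/12.
Total enclosed area = 875/12 + 11/12 = 443/6.

443/6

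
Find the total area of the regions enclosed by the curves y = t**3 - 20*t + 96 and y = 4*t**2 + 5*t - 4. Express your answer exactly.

4019/6

Set the curves equal: t**3 - 20*t + 96 = 4*t**2 + 5*t - 4, so t**3 - 4*t**2 - 25*t + 100 = 0, which factors as (t - 5)*(t - 4)*(t + 5) = 0. The curves meet at t = -5, 4, 5.
On [-5, 4], y = t**3 - 20*t + 96 is on top; that piece has area ∫[-5,4] (t**3 - 4*t**2 - 25*t + 100) dt = 2673/4.
On [4, 5], y = 4*t**2 + 5*t - 4 is on top; that piece has area ∫[4,5] (-(t**3 - 4*t**2 - 25*t + 100)) dt = 19/12.
Total enclosed area = 2673/4 + 19/12 = 4019/6.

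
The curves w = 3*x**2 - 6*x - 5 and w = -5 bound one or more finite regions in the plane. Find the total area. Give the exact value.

4

Set the curves equal: 3*x**2 - 6*x - 5 = -5, so 3*x**2 - 6*x = 0, which factors as 3*x*(x - 2) = 0. The curves meet at x = 0, 2.
On [0, 2], w = -5 is on top; that piece has area ∫[0,2] (-(3*x**2 - 6*x)) dx = 4.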